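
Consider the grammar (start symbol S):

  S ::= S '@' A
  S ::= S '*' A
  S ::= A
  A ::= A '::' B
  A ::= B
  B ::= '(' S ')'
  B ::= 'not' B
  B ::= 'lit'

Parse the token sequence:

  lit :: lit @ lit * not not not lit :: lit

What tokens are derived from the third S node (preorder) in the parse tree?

lit :: lit

[S [S [S [A [A [B lit]] :: [B lit]]] @ [A [B lit]]] * [A [A [B not [B not [B not [B lit]]]]] :: [B lit]]]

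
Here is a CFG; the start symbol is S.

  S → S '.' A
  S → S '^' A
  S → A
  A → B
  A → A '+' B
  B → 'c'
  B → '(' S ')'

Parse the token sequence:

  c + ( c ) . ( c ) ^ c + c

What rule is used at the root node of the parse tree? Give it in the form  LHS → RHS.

[S [S [S [A [A [B c]] + [B ( [S [A [B c]]] )]]] . [A [B ( [S [A [B c]]] )]]] ^ [A [A [B c]] + [B c]]]

S → S '^' A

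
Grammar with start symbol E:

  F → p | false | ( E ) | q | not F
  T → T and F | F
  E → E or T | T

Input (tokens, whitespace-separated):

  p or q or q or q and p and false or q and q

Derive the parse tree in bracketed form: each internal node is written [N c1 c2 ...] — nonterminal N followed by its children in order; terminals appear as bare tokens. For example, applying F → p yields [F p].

E
E or T
E or T or T
E or T or T or T
E or T or T or T or T
T or T or T or T or T
F or T or T or T or T
p or T or T or T or T
p or F or T or T or T
p or q or T or T or T
p or q or F or T or T
p or q or q or T or T
p or q or q or T and F or T
p or q or q or T and F and F or T
p or q or q or F and F and F or T
p or q or q or q and F and F or T
p or q or q or q and p and F or T
p or q or q or q and p and false or T
p or q or q or q and p and false or T and F
p or q or q or q and p and false or F and F
p or q or q or q and p and false or q and F
p or q or q or q and p and false or q and q

[E [E [E [E [E [T [F p]]] or [T [F q]]] or [T [F q]]] or [T [T [T [F q]] and [F p]] and [F false]]] or [T [T [F q]] and [F q]]]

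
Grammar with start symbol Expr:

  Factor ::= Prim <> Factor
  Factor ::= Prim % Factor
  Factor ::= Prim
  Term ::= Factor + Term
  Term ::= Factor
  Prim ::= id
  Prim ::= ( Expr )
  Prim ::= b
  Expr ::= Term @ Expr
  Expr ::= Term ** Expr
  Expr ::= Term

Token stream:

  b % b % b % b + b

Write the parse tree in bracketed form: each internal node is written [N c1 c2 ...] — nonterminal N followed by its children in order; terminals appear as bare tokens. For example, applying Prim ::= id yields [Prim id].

Expr
Term
Factor + Term
Prim % Factor + Term
b % Factor + Term
b % Prim % Factor + Term
b % b % Factor + Term
b % b % Prim % Factor + Term
b % b % b % Factor + Term
b % b % b % Prim + Term
b % b % b % b + Term
b % b % b % b + Factor
b % b % b % b + Prim
b % b % b % b + b

[Expr [Term [Factor [Prim b] % [Factor [Prim b] % [Factor [Prim b] % [Factor [Prim b]]]]] + [Term [Factor [Prim b]]]]]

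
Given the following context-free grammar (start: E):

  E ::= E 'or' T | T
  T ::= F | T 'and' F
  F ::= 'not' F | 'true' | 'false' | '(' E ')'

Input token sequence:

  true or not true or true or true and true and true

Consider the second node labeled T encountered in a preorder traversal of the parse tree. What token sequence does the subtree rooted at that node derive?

[E [E [E [E [T [F true]]] or [T [F not [F true]]]] or [T [F true]]] or [T [T [T [F true]] and [F true]] and [F true]]]

not true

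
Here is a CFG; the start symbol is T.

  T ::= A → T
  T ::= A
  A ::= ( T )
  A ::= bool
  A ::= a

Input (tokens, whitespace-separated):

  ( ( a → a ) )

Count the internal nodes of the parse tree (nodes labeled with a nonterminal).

8

[T [A ( [T [A ( [T [A a] → [T [A a]]] )]] )]]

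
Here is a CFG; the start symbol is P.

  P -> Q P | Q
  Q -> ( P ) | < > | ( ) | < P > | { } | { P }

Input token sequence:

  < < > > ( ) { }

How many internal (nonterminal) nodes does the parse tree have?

8

[P [Q < [P [Q < >]] >] [P [Q ( )] [P [Q { }]]]]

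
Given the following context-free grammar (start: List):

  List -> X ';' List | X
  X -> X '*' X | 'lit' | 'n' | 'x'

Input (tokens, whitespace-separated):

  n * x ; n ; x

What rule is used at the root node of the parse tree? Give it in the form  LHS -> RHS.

List -> X ';' List

[List [X [X n] * [X x]] ; [List [X n] ; [List [X x]]]]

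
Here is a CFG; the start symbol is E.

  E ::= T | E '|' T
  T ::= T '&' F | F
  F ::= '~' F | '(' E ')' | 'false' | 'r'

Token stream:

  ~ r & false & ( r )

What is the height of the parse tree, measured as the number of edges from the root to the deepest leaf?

[E [T [T [T [F ~ [F r]]] & [F false]] & [F ( [E [T [F r]]] )]]]

6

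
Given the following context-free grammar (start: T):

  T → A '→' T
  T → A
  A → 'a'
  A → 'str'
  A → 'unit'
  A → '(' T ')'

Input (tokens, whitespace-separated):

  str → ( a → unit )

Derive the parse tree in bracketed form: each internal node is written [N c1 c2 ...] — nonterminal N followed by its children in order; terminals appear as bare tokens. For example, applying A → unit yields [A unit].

T
A → T
str → T
str → A
str → ( T )
str → ( A → T )
str → ( a → T )
str → ( a → A )
str → ( a → unit )

[T [A str] → [T [A ( [T [A a] → [T [A unit]]] )]]]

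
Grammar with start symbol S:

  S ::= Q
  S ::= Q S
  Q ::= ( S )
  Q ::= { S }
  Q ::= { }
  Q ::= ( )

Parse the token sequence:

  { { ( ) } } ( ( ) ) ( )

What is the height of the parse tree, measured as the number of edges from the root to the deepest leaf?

6

[S [Q { [S [Q { [S [Q ( )]] }]] }] [S [Q ( [S [Q ( )]] )] [S [Q ( )]]]]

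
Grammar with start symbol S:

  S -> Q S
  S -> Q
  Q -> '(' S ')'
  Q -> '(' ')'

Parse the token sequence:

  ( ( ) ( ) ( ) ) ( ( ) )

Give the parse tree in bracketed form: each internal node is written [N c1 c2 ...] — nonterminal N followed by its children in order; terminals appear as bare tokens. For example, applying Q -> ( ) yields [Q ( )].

S
Q S
( S ) S
( Q S ) S
( ( ) S ) S
( ( ) Q S ) S
( ( ) ( ) S ) S
( ( ) ( ) Q ) S
( ( ) ( ) ( ) ) S
( ( ) ( ) ( ) ) Q
( ( ) ( ) ( ) ) ( S )
( ( ) ( ) ( ) ) ( Q )
( ( ) ( ) ( ) ) ( ( ) )

[S [Q ( [S [Q ( )] [S [Q ( )] [S [Q ( )]]]] )] [S [Q ( [S [Q ( )]] )]]]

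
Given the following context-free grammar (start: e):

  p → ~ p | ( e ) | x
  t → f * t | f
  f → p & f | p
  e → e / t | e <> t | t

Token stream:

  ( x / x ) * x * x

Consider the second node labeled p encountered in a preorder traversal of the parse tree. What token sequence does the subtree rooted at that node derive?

x

[e [t [f [p ( [e [e [t [f [p x]]]] / [t [f [p x]]]] )]] * [t [f [p x]] * [t [f [p x]]]]]]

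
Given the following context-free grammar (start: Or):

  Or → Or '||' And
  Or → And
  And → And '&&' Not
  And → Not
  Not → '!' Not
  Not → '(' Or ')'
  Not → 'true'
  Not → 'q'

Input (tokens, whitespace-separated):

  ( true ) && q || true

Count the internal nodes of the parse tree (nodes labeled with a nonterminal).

11

[Or [Or [And [And [Not ( [Or [And [Not true]]] )]] && [Not q]]] || [And [Not true]]]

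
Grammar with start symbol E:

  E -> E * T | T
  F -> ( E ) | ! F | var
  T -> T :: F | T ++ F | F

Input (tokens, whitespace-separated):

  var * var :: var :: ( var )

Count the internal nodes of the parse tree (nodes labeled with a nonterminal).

[E [E [T [F var]]] * [T [T [T [F var]] :: [F var]] :: [F ( [E [T [F var]]] )]]]

13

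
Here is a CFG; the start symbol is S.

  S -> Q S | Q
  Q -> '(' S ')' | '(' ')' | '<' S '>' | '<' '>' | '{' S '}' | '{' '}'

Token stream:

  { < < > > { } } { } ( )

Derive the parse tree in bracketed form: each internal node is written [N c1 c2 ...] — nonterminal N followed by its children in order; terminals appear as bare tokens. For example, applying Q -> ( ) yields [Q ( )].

[S [Q { [S [Q < [S [Q < >]] >] [S [Q { }]]] }] [S [Q { }] [S [Q ( )]]]]

S
Q S
{ S } S
{ Q S } S
{ < S > S } S
{ < Q > S } S
{ < < > > S } S
{ < < > > Q } S
{ < < > > { } } S
{ < < > > { } } Q S
{ < < > > { } } { } S
{ < < > > { } } { } Q
{ < < > > { } } { } ( )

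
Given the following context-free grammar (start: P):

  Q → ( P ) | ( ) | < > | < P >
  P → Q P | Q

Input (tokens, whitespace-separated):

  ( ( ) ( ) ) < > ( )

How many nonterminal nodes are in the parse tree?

10

[P [Q ( [P [Q ( )] [P [Q ( )]]] )] [P [Q < >] [P [Q ( )]]]]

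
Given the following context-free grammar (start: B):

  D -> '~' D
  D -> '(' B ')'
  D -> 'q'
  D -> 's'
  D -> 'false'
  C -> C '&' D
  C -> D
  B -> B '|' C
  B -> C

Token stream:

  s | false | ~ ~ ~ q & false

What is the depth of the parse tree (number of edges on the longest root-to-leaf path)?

[B [B [B [C [D s]]] | [C [D false]]] | [C [C [D ~ [D ~ [D ~ [D q]]]]] & [D false]]]

7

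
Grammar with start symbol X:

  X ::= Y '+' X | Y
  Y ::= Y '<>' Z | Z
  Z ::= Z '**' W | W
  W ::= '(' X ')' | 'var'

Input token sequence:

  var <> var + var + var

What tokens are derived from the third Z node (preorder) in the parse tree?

[X [Y [Y [Z [W var]]] <> [Z [W var]]] + [X [Y [Z [W var]]] + [X [Y [Z [W var]]]]]]

var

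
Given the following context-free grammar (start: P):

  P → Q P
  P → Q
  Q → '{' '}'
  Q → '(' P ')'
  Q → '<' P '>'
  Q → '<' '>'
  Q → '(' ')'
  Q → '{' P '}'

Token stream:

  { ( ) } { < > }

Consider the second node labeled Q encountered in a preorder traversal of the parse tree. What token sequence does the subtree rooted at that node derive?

( )

[P [Q { [P [Q ( )]] }] [P [Q { [P [Q < >]] }]]]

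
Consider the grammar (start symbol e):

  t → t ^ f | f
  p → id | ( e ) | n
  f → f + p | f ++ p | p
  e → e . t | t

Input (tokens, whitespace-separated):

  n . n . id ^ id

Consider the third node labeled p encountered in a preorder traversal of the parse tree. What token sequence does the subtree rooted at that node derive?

id

[e [e [e [t [f [p n]]]] . [t [f [p n]]]] . [t [t [f [p id]]] ^ [f [p id]]]]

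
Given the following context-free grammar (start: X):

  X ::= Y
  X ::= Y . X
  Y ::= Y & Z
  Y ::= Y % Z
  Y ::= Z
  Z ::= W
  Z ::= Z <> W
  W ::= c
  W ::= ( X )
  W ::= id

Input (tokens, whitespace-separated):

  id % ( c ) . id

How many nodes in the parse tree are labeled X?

3

[X [Y [Y [Z [W id]]] % [Z [W ( [X [Y [Z [W c]]]] )]]] . [X [Y [Z [W id]]]]]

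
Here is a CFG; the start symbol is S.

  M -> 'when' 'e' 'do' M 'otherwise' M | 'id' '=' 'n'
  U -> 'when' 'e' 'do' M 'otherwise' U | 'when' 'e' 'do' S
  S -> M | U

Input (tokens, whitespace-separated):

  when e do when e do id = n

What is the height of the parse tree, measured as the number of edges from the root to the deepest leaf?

6

[S [U when e do [S [U when e do [S [M id = n]]]]]]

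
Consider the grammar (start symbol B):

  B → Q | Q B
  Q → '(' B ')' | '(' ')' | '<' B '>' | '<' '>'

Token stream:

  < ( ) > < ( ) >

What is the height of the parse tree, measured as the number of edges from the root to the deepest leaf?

5

[B [Q < [B [Q ( )]] >] [B [Q < [B [Q ( )]] >]]]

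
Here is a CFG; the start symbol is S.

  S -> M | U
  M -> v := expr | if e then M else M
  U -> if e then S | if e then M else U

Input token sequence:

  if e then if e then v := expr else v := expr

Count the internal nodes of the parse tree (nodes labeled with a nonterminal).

6

[S [U if e then [S [M if e then [M v := expr] else [M v := expr]]]]]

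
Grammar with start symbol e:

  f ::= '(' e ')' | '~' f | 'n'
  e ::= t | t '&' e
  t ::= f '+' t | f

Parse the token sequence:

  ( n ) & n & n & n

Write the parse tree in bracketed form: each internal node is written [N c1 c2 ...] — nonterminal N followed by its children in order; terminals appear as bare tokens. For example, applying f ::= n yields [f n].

e
t & e
f & e
( e ) & e
( t ) & e
( f ) & e
( n ) & e
( n ) & t & e
( n ) & f & e
( n ) & n & e
( n ) & n & t & e
( n ) & n & f & e
( n ) & n & n & e
( n ) & n & n & t
( n ) & n & n & f
( n ) & n & n & n

[e [t [f ( [e [t [f n]]] )]] & [e [t [f n]] & [e [t [f n]] & [e [t [f n]]]]]]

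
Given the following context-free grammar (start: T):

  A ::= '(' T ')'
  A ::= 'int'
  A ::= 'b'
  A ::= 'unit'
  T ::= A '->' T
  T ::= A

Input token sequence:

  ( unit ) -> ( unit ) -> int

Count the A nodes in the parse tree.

5

[T [A ( [T [A unit]] )] -> [T [A ( [T [A unit]] )] -> [T [A int]]]]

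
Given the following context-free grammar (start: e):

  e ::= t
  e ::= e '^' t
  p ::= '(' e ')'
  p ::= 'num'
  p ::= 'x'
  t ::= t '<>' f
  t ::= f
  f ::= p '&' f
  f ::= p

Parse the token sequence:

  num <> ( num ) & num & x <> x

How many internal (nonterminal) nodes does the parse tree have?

18

[e [t [t [t [f [p num]]] <> [f [p ( [e [t [f [p num]]]] )] & [f [p num] & [f [p x]]]]] <> [f [p x]]]]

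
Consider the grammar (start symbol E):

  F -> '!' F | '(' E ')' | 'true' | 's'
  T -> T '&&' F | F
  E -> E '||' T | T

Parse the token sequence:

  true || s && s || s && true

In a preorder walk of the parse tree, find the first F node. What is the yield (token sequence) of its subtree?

true

[E [E [E [T [F true]]] || [T [T [F s]] && [F s]]] || [T [T [F s]] && [F true]]]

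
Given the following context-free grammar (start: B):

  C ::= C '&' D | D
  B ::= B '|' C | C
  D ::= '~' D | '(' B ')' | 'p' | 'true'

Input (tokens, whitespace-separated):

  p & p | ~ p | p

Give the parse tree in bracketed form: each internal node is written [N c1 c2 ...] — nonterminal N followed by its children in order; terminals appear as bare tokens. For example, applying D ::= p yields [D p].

B
B | C
B | C | C
C | C | C
C & D | C | C
D & D | C | C
p & D | C | C
p & p | C | C
p & p | D | C
p & p | ~ D | C
p & p | ~ p | C
p & p | ~ p | D
p & p | ~ p | p

[B [B [B [C [C [D p]] & [D p]]] | [C [D ~ [D p]]]] | [C [D p]]]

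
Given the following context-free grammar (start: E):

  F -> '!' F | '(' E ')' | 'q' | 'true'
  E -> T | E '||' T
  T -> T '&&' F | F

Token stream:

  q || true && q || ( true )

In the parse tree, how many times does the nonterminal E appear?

4

[E [E [E [T [F q]]] || [T [T [F true]] && [F q]]] || [T [F ( [E [T [F true]]] )]]]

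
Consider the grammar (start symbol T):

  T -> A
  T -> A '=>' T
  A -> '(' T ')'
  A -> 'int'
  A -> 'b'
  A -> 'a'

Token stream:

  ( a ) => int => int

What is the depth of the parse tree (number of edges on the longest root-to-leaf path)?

4

[T [A ( [T [A a]] )] => [T [A int] => [T [A int]]]]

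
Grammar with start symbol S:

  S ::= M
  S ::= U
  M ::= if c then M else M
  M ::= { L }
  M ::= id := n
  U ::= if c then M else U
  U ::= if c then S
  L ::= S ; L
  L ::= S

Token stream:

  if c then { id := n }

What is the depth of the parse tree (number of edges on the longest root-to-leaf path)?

[S [U if c then [S [M { [L [S [M id := n]]] }]]]]

7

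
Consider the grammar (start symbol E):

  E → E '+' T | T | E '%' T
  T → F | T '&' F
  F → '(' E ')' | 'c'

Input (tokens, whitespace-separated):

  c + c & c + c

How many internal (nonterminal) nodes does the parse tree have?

11

[E [E [E [T [F c]]] + [T [T [F c]] & [F c]]] + [T [F c]]]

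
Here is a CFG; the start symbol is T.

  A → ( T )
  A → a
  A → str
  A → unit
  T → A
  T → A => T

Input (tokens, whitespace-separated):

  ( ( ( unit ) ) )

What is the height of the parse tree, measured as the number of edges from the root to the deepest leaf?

8

[T [A ( [T [A ( [T [A ( [T [A unit]] )]] )]] )]]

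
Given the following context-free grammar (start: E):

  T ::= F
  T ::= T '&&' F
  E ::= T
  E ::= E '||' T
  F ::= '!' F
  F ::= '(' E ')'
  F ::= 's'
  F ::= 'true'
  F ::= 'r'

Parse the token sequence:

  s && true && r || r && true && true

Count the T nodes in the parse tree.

[E [E [T [T [T [F s]] && [F true]] && [F r]]] || [T [T [T [F r]] && [F true]] && [F true]]]

6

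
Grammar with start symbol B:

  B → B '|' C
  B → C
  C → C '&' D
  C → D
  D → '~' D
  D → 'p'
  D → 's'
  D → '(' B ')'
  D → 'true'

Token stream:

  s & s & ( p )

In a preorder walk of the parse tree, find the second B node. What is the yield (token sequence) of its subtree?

p

[B [C [C [C [D s]] & [D s]] & [D ( [B [C [D p]]] )]]]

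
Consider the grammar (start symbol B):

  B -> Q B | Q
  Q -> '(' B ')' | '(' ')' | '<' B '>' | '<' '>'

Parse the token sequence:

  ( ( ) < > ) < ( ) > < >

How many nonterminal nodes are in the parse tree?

[B [Q ( [B [Q ( )] [B [Q < >]]] )] [B [Q < [B [Q ( )]] >] [B [Q < >]]]]

12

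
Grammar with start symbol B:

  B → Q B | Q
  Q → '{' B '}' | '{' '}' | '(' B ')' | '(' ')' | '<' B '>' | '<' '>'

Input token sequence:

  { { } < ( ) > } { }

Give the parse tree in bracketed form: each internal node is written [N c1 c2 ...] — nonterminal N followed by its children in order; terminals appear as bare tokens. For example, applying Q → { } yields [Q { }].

[B [Q { [B [Q { }] [B [Q < [B [Q ( )]] >]]] }] [B [Q { }]]]

B
Q B
{ B } B
{ Q B } B
{ { } B } B
{ { } Q } B
{ { } < B > } B
{ { } < Q > } B
{ { } < ( ) > } B
{ { } < ( ) > } Q
{ { } < ( ) > } { }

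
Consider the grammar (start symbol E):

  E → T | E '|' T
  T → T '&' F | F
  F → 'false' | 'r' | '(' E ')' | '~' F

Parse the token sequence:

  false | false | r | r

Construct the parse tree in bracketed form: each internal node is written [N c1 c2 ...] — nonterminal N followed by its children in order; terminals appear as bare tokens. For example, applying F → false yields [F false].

[E [E [E [E [T [F false]]] | [T [F false]]] | [T [F r]]] | [T [F r]]]

E
E | T
E | T | T
E | T | T | T
T | T | T | T
F | T | T | T
false | T | T | T
false | F | T | T
false | false | T | T
false | false | F | T
false | false | r | T
false | false | r | F
false | false | r | r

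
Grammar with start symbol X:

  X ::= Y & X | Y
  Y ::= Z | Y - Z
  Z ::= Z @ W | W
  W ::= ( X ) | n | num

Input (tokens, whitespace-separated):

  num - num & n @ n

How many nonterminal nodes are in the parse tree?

13

[X [Y [Y [Z [W num]]] - [Z [W num]]] & [X [Y [Z [Z [W n]] @ [W n]]]]]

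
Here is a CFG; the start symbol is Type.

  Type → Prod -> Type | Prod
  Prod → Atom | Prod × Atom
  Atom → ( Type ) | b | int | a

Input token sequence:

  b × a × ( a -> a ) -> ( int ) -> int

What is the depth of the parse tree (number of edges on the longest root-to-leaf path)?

7

[Type [Prod [Prod [Prod [Atom b]] × [Atom a]] × [Atom ( [Type [Prod [Atom a]] -> [Type [Prod [Atom a]]]] )]] -> [Type [Prod [Atom ( [Type [Prod [Atom int]]] )]] -> [Type [Prod [Atom int]]]]]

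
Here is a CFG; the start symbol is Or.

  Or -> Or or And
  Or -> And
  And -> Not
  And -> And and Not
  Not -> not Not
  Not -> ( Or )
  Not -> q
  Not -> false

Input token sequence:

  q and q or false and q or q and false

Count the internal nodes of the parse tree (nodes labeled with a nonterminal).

15

[Or [Or [Or [And [And [Not q]] and [Not q]]] or [And [And [Not false]] and [Not q]]] or [And [And [Not q]] and [Not false]]]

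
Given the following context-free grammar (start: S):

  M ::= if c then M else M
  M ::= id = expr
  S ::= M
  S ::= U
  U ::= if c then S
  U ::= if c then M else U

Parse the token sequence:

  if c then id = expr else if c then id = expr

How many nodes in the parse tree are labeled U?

[S [U if c then [M id = expr] else [U if c then [S [M id = expr]]]]]

2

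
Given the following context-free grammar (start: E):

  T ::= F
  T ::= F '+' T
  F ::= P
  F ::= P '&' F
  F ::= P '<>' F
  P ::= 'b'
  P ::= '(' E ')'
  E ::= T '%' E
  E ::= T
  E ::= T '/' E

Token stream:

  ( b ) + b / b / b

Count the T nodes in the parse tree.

5

[E [T [F [P ( [E [T [F [P b]]]] )]] + [T [F [P b]]]] / [E [T [F [P b]]] / [E [T [F [P b]]]]]]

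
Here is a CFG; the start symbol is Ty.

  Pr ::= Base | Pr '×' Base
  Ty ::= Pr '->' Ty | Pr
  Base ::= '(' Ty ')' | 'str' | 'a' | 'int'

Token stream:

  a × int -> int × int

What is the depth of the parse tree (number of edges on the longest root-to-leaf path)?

5

[Ty [Pr [Pr [Base a]] × [Base int]] -> [Ty [Pr [Pr [Base int]] × [Base int]]]]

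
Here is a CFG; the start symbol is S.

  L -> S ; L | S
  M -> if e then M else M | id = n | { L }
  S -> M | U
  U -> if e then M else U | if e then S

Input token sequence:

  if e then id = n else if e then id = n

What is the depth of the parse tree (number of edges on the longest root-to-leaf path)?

5

[S [U if e then [M id = n] else [U if e then [S [M id = n]]]]]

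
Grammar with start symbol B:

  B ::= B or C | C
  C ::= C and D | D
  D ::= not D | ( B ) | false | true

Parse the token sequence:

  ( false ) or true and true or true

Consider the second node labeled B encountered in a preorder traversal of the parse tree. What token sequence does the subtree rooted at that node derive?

( false ) or true and true

[B [B [B [C [D ( [B [C [D false]]] )]]] or [C [C [D true]] and [D true]]] or [C [D true]]]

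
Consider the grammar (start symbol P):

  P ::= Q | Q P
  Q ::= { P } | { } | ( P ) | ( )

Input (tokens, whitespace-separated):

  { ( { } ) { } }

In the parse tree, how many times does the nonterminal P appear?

[P [Q { [P [Q ( [P [Q { }]] )] [P [Q { }]]] }]]

4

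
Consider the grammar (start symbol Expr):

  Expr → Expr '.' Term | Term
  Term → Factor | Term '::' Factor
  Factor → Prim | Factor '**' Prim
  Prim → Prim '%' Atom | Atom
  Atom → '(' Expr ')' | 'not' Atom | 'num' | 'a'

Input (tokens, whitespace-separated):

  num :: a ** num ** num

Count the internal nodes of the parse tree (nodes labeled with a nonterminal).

[Expr [Term [Term [Factor [Prim [Atom num]]]] :: [Factor [Factor [Factor [Prim [Atom a]]] ** [Prim [Atom num]]] ** [Prim [Atom num]]]]]

15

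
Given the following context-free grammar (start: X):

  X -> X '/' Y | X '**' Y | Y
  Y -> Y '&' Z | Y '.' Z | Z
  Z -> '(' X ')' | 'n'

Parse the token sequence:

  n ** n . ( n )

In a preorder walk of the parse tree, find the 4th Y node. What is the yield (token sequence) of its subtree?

[X [X [Y [Z n]]] ** [Y [Y [Z n]] . [Z ( [X [Y [Z n]]] )]]]

n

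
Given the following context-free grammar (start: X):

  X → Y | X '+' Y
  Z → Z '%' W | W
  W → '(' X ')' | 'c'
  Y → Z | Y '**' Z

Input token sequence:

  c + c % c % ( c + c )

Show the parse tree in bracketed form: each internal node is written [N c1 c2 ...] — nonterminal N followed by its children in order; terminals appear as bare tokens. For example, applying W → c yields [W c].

X
X + Y
Y + Y
Z + Y
W + Y
c + Y
c + Z
c + Z % W
c + Z % W % W
c + W % W % W
c + c % W % W
c + c % c % W
c + c % c % ( X )
c + c % c % ( X + Y )
c + c % c % ( Y + Y )
c + c % c % ( Z + Y )
c + c % c % ( W + Y )
c + c % c % ( c + Y )
c + c % c % ( c + Z )
c + c % c % ( c + W )
c + c % c % ( c + c )

[X [X [Y [Z [W c]]]] + [Y [Z [Z [Z [W c]] % [W c]] % [W ( [X [X [Y [Z [W c]]]] + [Y [Z [W c]]]] )]]]]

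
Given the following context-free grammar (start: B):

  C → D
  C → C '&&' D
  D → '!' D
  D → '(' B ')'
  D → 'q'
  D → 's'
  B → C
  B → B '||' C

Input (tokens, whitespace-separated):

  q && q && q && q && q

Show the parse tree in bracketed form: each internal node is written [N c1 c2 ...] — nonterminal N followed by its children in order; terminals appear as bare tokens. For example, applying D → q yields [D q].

[B [C [C [C [C [C [D q]] && [D q]] && [D q]] && [D q]] && [D q]]]

B
C
C && D
C && D && D
C && D && D && D
C && D && D && D && D
D && D && D && D && D
q && D && D && D && D
q && q && D && D && D
q && q && q && D && D
q && q && q && q && D
q && q && q && q && q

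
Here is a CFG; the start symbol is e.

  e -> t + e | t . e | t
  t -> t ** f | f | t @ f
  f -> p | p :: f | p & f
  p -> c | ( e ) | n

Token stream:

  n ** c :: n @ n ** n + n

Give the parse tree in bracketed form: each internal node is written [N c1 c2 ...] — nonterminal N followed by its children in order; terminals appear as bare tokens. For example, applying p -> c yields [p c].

[e [t [t [t [t [f [p n]]] ** [f [p c] :: [f [p n]]]] @ [f [p n]]] ** [f [p n]]] + [e [t [f [p n]]]]]

e
t + e
t ** f + e
t @ f ** f + e
t ** f @ f ** f + e
f ** f @ f ** f + e
p ** f @ f ** f + e
n ** f @ f ** f + e
n ** p :: f @ f ** f + e
n ** c :: f @ f ** f + e
n ** c :: p @ f ** f + e
n ** c :: n @ f ** f + e
n ** c :: n @ p ** f + e
n ** c :: n @ n ** f + e
n ** c :: n @ n ** p + e
n ** c :: n @ n ** n + e
n ** c :: n @ n ** n + t
n ** c :: n @ n ** n + f
n ** c :: n @ n ** n + p
n ** c :: n @ n ** n + n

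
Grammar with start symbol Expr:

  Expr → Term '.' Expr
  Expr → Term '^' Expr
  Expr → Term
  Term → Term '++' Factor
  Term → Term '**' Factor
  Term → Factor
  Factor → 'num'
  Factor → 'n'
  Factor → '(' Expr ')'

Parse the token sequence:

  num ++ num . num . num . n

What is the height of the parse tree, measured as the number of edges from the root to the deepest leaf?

6

[Expr [Term [Term [Factor num]] ++ [Factor num]] . [Expr [Term [Factor num]] . [Expr [Term [Factor num]] . [Expr [Term [Factor n]]]]]]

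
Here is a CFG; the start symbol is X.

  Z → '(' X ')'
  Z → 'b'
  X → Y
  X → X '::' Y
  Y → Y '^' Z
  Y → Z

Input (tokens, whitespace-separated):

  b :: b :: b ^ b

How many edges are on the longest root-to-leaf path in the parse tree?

5

[X [X [X [Y [Z b]]] :: [Y [Z b]]] :: [Y [Y [Z b]] ^ [Z b]]]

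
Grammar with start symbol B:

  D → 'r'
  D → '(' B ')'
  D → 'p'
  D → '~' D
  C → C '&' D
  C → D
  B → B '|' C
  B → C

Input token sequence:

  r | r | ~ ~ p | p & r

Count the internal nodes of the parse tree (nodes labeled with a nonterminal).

16

[B [B [B [B [C [D r]]] | [C [D r]]] | [C [D ~ [D ~ [D p]]]]] | [C [C [D p]] & [D r]]]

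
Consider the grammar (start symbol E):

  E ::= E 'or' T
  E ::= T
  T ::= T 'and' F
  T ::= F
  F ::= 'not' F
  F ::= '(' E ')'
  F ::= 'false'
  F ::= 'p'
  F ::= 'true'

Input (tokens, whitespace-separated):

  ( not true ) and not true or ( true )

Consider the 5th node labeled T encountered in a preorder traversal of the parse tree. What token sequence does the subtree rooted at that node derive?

true

[E [E [T [T [F ( [E [T [F not [F true]]]] )]] and [F not [F true]]]] or [T [F ( [E [T [F true]]] )]]]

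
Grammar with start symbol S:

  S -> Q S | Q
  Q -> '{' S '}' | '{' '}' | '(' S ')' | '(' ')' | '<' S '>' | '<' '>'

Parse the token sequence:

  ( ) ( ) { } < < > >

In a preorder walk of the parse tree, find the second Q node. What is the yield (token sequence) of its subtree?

[S [Q ( )] [S [Q ( )] [S [Q { }] [S [Q < [S [Q < >]] >]]]]]

( )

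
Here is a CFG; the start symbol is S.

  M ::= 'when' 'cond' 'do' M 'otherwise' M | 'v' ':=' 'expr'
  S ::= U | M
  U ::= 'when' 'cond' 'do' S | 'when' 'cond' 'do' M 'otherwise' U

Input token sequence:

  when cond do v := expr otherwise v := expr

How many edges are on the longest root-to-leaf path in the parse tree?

[S [M when cond do [M v := expr] otherwise [M v := expr]]]

3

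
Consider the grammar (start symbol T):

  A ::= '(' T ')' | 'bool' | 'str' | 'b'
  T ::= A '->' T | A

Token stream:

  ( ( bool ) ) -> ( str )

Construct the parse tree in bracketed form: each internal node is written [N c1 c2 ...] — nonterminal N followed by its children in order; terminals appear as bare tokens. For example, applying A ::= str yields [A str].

[T [A ( [T [A ( [T [A bool]] )]] )] -> [T [A ( [T [A str]] )]]]

T
A -> T
( T ) -> T
( A ) -> T
( ( T ) ) -> T
( ( A ) ) -> T
( ( bool ) ) -> T
( ( bool ) ) -> A
( ( bool ) ) -> ( T )
( ( bool ) ) -> ( A )
( ( bool ) ) -> ( str )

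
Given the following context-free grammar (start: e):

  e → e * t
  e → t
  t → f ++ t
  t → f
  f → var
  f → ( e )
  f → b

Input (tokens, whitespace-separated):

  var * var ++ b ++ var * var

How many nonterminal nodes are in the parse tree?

[e [e [e [t [f var]]] * [t [f var] ++ [t [f b] ++ [t [f var]]]]] * [t [f var]]]

13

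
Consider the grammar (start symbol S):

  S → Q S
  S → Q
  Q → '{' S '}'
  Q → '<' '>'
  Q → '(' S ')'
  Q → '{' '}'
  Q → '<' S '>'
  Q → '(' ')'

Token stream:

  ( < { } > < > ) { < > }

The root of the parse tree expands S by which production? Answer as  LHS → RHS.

[S [Q ( [S [Q < [S [Q { }]] >] [S [Q < >]]] )] [S [Q { [S [Q < >]] }]]]

S → Q S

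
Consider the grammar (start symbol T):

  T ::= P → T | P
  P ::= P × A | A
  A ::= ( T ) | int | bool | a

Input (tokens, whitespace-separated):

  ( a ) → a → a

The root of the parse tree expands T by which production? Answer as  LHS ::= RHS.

[T [P [A ( [T [P [A a]]] )]] → [T [P [A a]] → [T [P [A a]]]]]

T ::= P → T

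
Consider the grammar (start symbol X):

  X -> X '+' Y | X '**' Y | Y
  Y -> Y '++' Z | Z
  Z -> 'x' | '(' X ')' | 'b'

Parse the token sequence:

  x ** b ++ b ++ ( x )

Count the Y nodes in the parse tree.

[X [X [Y [Z x]]] ** [Y [Y [Y [Z b]] ++ [Z b]] ++ [Z ( [X [Y [Z x]]] )]]]

5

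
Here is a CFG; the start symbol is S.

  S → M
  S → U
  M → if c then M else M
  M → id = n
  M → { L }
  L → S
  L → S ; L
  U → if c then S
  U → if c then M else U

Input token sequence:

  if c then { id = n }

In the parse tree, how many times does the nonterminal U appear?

1

[S [U if c then [S [M { [L [S [M id = n]]] }]]]]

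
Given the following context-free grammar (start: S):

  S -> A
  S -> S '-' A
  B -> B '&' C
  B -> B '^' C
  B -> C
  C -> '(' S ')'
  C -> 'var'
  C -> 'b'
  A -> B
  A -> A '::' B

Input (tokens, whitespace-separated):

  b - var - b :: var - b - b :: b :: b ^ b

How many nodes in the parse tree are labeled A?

[S [S [S [S [S [A [B [C b]]]] - [A [B [C var]]]] - [A [A [B [C b]]] :: [B [C var]]]] - [A [B [C b]]]] - [A [A [A [B [C b]]] :: [B [C b]]] :: [B [B [C b]] ^ [C b]]]]

8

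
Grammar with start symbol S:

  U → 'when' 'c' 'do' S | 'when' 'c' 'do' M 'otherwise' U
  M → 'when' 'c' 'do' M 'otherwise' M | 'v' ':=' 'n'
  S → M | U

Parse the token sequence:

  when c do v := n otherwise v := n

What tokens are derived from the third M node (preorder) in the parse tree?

[S [M when c do [M v := n] otherwise [M v := n]]]

v := n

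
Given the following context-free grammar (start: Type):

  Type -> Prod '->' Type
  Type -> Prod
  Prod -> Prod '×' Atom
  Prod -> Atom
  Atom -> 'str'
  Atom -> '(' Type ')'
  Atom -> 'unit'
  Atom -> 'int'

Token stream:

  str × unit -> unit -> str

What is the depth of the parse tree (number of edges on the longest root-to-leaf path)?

5

[Type [Prod [Prod [Atom str]] × [Atom unit]] -> [Type [Prod [Atom unit]] -> [Type [Prod [Atom str]]]]]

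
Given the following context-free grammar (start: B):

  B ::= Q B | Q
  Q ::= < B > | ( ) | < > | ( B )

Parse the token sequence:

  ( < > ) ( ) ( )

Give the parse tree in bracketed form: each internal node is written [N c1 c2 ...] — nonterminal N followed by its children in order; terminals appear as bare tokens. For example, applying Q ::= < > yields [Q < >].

[B [Q ( [B [Q < >]] )] [B [Q ( )] [B [Q ( )]]]]

B
Q B
( B ) B
( Q ) B
( < > ) B
( < > ) Q B
( < > ) ( ) B
( < > ) ( ) Q
( < > ) ( ) ( )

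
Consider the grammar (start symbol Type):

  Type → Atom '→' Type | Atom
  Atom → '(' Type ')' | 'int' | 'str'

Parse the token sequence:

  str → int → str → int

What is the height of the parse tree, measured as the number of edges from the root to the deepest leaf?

[Type [Atom str] → [Type [Atom int] → [Type [Atom str] → [Type [Atom int]]]]]

5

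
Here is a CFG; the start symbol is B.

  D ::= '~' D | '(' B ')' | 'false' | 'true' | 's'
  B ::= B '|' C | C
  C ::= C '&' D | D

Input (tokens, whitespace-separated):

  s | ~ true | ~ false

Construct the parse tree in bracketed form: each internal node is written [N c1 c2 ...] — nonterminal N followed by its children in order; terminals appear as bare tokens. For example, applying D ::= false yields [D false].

[B [B [B [C [D s]]] | [C [D ~ [D true]]]] | [C [D ~ [D false]]]]

B
B | C
B | C | C
C | C | C
D | C | C
s | C | C
s | D | C
s | ~ D | C
s | ~ true | C
s | ~ true | D
s | ~ true | ~ D
s | ~ true | ~ false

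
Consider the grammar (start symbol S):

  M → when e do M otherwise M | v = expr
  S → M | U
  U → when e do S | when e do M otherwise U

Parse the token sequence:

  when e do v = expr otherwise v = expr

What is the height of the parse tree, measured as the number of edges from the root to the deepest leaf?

3

[S [M when e do [M v = expr] otherwise [M v = expr]]]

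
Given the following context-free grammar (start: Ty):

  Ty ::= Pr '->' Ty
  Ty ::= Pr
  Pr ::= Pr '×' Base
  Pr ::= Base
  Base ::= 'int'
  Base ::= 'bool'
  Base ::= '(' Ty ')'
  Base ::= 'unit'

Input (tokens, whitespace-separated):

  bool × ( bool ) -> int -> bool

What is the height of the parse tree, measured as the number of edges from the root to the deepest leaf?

[Ty [Pr [Pr [Base bool]] × [Base ( [Ty [Pr [Base bool]]] )]] -> [Ty [Pr [Base int]] -> [Ty [Pr [Base bool]]]]]

6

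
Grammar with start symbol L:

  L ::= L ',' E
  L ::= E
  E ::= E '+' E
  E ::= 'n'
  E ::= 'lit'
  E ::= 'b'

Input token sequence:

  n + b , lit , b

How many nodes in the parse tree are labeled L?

3

[L [L [L [E [E n] + [E b]]] , [E lit]] , [E b]]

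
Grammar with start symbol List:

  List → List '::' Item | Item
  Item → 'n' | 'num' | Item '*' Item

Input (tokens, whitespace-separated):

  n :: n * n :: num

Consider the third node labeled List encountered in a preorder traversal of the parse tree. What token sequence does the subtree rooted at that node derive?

[List [List [List [Item n]] :: [Item [Item n] * [Item n]]] :: [Item num]]

n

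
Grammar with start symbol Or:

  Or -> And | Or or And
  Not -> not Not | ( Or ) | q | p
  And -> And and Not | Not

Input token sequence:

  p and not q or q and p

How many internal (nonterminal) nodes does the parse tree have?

[Or [Or [And [And [Not p]] and [Not not [Not q]]]] or [And [And [Not q]] and [Not p]]]

11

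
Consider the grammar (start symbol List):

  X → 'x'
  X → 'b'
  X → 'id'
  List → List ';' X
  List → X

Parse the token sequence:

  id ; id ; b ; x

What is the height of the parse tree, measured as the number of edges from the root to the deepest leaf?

[List [List [List [List [X id]] ; [X id]] ; [X b]] ; [X x]]

5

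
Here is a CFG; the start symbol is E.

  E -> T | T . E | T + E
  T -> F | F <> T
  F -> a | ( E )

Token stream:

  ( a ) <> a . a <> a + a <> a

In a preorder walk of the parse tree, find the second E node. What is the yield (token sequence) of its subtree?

[E [T [F ( [E [T [F a]]] )] <> [T [F a]]] . [E [T [F a] <> [T [F a]]] + [E [T [F a] <> [T [F a]]]]]]

a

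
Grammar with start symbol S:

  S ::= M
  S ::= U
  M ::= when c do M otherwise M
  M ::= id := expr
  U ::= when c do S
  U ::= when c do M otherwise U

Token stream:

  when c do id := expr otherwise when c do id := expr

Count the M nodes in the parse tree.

[S [U when c do [M id := expr] otherwise [U when c do [S [M id := expr]]]]]

2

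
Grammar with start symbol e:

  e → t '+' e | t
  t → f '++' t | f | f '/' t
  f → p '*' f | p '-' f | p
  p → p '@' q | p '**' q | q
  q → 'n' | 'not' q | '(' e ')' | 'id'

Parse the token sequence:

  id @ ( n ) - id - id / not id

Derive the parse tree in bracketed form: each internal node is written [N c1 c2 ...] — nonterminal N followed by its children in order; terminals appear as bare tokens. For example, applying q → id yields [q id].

e
t
f / t
p - f / t
p @ q - f / t
q @ q - f / t
id @ q - f / t
id @ ( e ) - f / t
id @ ( t ) - f / t
id @ ( f ) - f / t
id @ ( p ) - f / t
id @ ( q ) - f / t
id @ ( n ) - f / t
id @ ( n ) - p - f / t
id @ ( n ) - q - f / t
id @ ( n ) - id - f / t
id @ ( n ) - id - p / t
id @ ( n ) - id - q / t
id @ ( n ) - id - id / t
id @ ( n ) - id - id / f
id @ ( n ) - id - id / p
id @ ( n ) - id - id / q
id @ ( n ) - id - id / not q
id @ ( n ) - id - id / not id

[e [t [f [p [p [q id]] @ [q ( [e [t [f [p [q n]]]]] )]] - [f [p [q id]] - [f [p [q id]]]]] / [t [f [p [q not [q id]]]]]]]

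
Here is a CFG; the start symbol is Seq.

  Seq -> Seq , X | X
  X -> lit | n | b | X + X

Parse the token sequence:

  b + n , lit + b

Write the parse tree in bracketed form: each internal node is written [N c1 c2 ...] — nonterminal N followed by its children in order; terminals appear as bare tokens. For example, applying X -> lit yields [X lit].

Seq
Seq , X
X , X
X + X , X
b + X , X
b + n , X
b + n , X + X
b + n , lit + X
b + n , lit + b

[Seq [Seq [X [X b] + [X n]]] , [X [X lit] + [X b]]]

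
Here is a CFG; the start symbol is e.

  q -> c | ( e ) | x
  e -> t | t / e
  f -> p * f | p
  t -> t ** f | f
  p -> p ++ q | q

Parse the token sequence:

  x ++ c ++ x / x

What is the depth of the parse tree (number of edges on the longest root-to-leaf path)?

7

[e [t [f [p [p [p [q x]] ++ [q c]] ++ [q x]]]] / [e [t [f [p [q x]]]]]]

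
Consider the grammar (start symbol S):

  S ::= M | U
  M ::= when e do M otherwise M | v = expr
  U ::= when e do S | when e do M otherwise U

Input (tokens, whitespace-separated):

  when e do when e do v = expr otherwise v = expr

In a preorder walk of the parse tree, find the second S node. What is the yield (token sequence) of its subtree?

[S [U when e do [S [M when e do [M v = expr] otherwise [M v = expr]]]]]

when e do v = expr otherwise v = expr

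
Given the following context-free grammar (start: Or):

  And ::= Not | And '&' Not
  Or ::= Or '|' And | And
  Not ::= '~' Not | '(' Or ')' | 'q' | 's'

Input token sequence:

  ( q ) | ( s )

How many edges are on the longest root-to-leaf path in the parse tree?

7

[Or [Or [And [Not ( [Or [And [Not q]]] )]]] | [And [Not ( [Or [And [Not s]]] )]]]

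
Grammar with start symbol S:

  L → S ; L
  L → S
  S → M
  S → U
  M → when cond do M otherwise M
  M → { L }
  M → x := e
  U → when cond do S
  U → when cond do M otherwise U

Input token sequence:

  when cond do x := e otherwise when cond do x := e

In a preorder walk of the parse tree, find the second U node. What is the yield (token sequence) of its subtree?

when cond do x := e

[S [U when cond do [M x := e] otherwise [U when cond do [S [M x := e]]]]]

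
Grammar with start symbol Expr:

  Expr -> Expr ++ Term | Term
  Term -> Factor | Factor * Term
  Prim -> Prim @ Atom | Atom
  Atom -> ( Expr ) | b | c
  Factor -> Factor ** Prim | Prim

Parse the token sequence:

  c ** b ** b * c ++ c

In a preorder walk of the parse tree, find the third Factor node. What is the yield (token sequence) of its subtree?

c

[Expr [Expr [Term [Factor [Factor [Factor [Prim [Atom c]]] ** [Prim [Atom b]]] ** [Prim [Atom b]]] * [Term [Factor [Prim [Atom c]]]]]] ++ [Term [Factor [Prim [Atom c]]]]]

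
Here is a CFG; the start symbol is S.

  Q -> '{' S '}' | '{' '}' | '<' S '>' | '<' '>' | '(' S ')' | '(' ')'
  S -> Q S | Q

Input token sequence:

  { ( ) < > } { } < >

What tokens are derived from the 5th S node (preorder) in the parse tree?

[S [Q { [S [Q ( )] [S [Q < >]]] }] [S [Q { }] [S [Q < >]]]]

< >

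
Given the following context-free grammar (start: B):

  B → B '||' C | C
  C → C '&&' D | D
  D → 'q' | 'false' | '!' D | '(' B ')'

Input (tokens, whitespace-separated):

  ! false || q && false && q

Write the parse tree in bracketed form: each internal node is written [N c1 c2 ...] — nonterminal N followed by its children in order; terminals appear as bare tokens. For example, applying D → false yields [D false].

B
B || C
C || C
D || C
! D || C
! false || C
! false || C && D
! false || C && D && D
! false || D && D && D
! false || q && D && D
! false || q && false && D
! false || q && false && q

[B [B [C [D ! [D false]]]] || [C [C [C [D q]] && [D false]] && [D q]]]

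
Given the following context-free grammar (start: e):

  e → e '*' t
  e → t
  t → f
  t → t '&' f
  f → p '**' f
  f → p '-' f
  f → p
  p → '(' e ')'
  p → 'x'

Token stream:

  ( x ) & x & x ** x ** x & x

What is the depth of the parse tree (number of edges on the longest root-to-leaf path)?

11

[e [t [t [t [t [f [p ( [e [t [f [p x]]]] )]]] & [f [p x]]] & [f [p x] ** [f [p x] ** [f [p x]]]]] & [f [p x]]]]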